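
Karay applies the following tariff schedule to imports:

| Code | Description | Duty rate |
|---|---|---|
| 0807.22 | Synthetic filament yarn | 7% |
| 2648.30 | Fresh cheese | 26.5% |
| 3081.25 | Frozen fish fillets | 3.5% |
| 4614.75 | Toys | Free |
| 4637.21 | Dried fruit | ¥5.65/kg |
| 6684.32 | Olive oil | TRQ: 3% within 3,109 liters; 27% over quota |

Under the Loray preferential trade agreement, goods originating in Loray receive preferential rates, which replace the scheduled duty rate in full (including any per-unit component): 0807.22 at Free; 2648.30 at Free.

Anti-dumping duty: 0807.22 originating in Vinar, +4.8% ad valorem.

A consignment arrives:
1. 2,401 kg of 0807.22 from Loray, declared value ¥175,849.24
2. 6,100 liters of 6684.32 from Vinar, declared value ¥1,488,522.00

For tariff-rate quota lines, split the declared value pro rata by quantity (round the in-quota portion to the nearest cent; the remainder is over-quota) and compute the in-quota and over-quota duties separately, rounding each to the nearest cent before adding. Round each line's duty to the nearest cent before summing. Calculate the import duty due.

¥219,822.98

Line 1 (0807.22, Loray, 2,401 kg, ¥175,849.24):
Base rate for 0807.22 is 7%.
Origin Loray qualifies under the Karay–Loray agreement and 0807.22 is covered: preferential rate Free applies instead.
The additional-duty order on 0807.22 targets Vinar, not Loray; it does not apply.
Duty = ¥175,849.24 × 0% = ¥0.00.
Line 2 (6684.32, Vinar, 6,100 liters, ¥1,488,522.00):
Code 6684.32 is under a tariff-rate quota (threshold 3,109 liters). In-quota: 3,109 liters at 3%; over-quota: 2,991 liters at 27%.
Pro-rata value split: in-quota = ¥1,488,522.00 × 3,109/6,100 = ¥758,658.18; over-quota = ¥1,488,522.00 − ¥758,658.18 = ¥729,863.82.
In-quota duty = ¥758,658.18 × 3% = ¥22,759.75. Over-quota duty = ¥729,863.82 × 27% = ¥197,063.23.
Line duty = ¥22,759.75 + ¥197,063.23 = ¥219,822.98.
Total = ¥0.00 + ¥219,822.98 = ¥219,822.98.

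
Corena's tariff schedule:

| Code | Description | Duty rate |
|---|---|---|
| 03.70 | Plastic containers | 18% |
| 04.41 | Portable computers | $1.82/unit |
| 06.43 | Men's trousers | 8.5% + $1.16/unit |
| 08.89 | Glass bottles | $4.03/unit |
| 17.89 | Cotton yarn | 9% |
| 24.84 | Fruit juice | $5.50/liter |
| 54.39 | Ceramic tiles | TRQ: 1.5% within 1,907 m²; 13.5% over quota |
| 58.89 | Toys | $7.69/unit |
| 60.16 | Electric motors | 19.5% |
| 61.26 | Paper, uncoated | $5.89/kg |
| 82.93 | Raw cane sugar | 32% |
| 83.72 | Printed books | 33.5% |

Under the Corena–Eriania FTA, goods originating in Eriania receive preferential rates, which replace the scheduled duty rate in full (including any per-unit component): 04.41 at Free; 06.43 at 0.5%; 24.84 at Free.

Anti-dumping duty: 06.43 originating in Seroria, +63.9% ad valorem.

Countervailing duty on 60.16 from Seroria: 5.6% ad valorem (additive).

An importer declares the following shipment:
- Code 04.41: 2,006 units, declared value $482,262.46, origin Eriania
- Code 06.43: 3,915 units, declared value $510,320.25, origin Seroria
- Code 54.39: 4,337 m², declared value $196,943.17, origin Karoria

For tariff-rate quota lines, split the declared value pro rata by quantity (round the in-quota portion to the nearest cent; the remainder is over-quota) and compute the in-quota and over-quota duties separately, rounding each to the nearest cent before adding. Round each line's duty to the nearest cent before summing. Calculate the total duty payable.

Line 1 (04.41, Eriania, 2,006 units, $482,262.46):
Base rate for 04.41 is $1.82/unit.
Origin Eriania qualifies under the Corena–Eriania agreement and 04.41 is covered: preferential rate Free applies instead.
Duty = $482,262.46 × 0% = $0.00.
Line 2 (06.43, Seroria, 3,915 units, $510,320.25):
Base rate for 06.43 is 8.5% + $1.16/unit.
06.43 has an FTA preferential rate, but origin Seroria is not Eriania; base rate stands.
Additional duty on 06.43 from Seroria: +63.9%. Applied ad valorem rate: 8.5% + 63.9% = 72.4%.
Duty = $510,320.25 × 72.4% + 3,915 × $1.16 = $374,013.26.
Line 3 (54.39, Karoria, 4,337 m², $196,943.17):
Code 54.39 is under a tariff-rate quota (threshold 1,907 m²). In-quota: 1,907 m² at 1.5%; over-quota: 2,430 m² at 13.5%.
Pro-rata value split: in-quota = $196,943.17 × 1,907/4,337 = $86,596.87; over-quota = $196,943.17 − $86,596.87 = $110,346.30.
In-quota duty = $86,596.87 × 1.5% = $1,298.95. Over-quota duty = $110,346.30 × 13.5% = $14,896.75.
Line duty = $1,298.95 + $14,896.75 = $16,195.70.
Total = $0.00 + $374,013.26 + $16,195.70 = $390,208.96.

$390,208.96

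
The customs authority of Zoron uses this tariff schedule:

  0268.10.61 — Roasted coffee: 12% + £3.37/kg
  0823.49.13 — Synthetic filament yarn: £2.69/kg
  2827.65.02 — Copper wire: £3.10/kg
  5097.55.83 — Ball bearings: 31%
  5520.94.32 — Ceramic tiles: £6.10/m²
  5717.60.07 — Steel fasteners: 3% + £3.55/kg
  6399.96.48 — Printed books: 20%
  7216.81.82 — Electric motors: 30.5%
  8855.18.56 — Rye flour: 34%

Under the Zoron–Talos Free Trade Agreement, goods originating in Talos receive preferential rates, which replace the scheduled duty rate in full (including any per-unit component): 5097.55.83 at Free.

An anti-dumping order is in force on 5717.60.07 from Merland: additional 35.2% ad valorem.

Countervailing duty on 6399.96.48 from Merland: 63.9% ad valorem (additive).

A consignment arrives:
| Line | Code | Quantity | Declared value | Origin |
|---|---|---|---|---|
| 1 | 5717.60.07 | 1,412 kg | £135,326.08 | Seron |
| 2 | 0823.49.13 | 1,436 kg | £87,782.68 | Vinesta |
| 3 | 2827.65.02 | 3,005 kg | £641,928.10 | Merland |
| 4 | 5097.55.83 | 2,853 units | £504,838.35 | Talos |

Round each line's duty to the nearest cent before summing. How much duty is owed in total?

£22,250.72

Line 1 (5717.60.07, Seron, 1,412 kg, £135,326.08):
Base rate for 5717.60.07 is 3% + £3.55/kg.
The additional-duty order on 5717.60.07 targets Merland, not Seron; it does not apply.
Duty = £135,326.08 × 3% + 1,412 × £3.55 = £9,072.38.
Line 2 (0823.49.13, Vinesta, 1,436 kg, £87,782.68):
Base rate for 0823.49.13 is £2.69/kg.
Duty = 1,436 × £2.69 = £3,862.84.
Line 3 (2827.65.02, Merland, 3,005 kg, £641,928.10):
Base rate for 2827.65.02 is £3.10/kg.
Duty = 3,005 × £3.10 = £9,315.50.
Line 4 (5097.55.83, Talos, 2,853 units, £504,838.35):
Base rate for 5097.55.83 is 31%.
Origin Talos qualifies under the Zoron–Talos agreement and 5097.55.83 is covered: preferential rate Free applies instead.
Duty = £504,838.35 × 0% = £0.00.
Total = £9,072.38 + £3,862.84 + £9,315.50 + £0.00 = £22,250.72.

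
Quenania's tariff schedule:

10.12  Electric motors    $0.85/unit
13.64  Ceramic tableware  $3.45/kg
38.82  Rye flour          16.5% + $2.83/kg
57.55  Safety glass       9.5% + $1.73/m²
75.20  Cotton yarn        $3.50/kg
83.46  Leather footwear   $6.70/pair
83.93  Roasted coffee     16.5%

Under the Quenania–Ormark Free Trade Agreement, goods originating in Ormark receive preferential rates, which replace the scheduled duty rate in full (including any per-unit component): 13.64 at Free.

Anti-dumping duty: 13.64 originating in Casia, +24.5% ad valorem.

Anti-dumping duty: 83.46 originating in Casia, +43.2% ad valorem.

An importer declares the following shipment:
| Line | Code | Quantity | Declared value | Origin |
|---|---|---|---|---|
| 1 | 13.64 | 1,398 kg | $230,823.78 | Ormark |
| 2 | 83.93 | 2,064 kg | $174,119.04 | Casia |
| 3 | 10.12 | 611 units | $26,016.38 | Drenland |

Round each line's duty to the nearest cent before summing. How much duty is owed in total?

Line 1 (13.64, Ormark, 1,398 kg, $230,823.78):
Base rate for 13.64 is $3.45/kg.
Origin Ormark qualifies under the Quenania–Ormark agreement and 13.64 is covered: preferential rate Free applies instead.
The additional-duty order on 13.64 targets Casia, not Ormark; it does not apply.
Duty = $230,823.78 × 0% = $0.00.
Line 2 (83.93, Casia, 2,064 kg, $174,119.04):
Base rate for 83.93 is 16.5%.
Duty = $174,119.04 × 16.5% = $28,729.64.
Line 3 (10.12, Drenland, 611 units, $26,016.38):
Base rate for 10.12 is $0.85/unit.
Duty = 611 × $0.85 = $519.35.
Total = $0.00 + $28,729.64 + $519.35 = $29,248.99.

$29,248.99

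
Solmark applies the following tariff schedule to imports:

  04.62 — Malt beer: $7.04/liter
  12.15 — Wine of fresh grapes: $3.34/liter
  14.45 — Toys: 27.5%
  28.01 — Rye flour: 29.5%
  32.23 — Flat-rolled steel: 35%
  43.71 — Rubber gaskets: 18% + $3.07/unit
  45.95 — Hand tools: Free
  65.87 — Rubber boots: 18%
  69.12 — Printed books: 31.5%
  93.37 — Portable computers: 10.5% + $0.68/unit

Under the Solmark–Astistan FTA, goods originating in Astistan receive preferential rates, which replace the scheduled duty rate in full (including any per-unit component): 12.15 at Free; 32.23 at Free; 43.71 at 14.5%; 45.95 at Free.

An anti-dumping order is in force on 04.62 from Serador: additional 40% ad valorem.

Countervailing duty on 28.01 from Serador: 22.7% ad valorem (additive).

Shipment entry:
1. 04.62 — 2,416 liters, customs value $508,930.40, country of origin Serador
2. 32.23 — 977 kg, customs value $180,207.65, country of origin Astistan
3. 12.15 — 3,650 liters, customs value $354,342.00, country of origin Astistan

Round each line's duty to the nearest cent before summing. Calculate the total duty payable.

Line 1 (04.62, Serador, 2,416 liters, $508,930.40):
Base rate for 04.62 is $7.04/liter.
Additional duty on 04.62 from Serador: +40% ad valorem. Applied ad valorem rate = 40%.
Duty = $508,930.40 × 40% + 2,416 × $7.04 = $220,580.80.
Line 2 (32.23, Astistan, 977 kg, $180,207.65):
Base rate for 32.23 is 35%.
Origin Astistan qualifies under the Solmark–Astistan agreement and 32.23 is covered: preferential rate Free applies instead.
Duty = $180,207.65 × 0% = $0.00.
Line 3 (12.15, Astistan, 3,650 liters, $354,342.00):
Base rate for 12.15 is $3.34/liter.
Origin Astistan qualifies under the Solmark–Astistan agreement and 12.15 is covered: preferential rate Free applies instead.
Duty = $354,342.00 × 0% = $0.00.
Total = $220,580.80 + $0.00 + $0.00 = $220,580.80.

$220,580.80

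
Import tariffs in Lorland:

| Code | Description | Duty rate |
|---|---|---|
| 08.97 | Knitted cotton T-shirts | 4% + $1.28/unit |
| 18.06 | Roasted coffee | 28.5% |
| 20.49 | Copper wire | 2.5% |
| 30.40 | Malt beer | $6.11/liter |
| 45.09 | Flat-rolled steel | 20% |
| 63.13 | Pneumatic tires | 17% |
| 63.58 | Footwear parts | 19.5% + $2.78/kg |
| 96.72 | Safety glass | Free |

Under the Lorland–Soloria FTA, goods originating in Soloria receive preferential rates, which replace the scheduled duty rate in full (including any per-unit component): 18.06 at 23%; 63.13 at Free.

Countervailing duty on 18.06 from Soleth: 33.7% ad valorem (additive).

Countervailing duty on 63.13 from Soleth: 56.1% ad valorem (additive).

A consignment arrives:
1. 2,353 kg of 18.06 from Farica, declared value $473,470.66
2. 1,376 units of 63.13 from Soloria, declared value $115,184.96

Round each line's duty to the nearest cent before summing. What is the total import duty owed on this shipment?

Line 1 (18.06, Farica, 2,353 kg, $473,470.66):
Base rate for 18.06 is 28.5%.
18.06 has an FTA preferential rate, but origin Farica is not Soloria; base rate stands.
The additional-duty order on 18.06 targets Soleth, not Farica; it does not apply.
Duty = $473,470.66 × 28.5% = $134,939.14.
Line 2 (63.13, Soloria, 1,376 units, $115,184.96):
Base rate for 63.13 is 17%.
Origin Soloria qualifies under the Lorland–Soloria agreement and 63.13 is covered: preferential rate Free applies instead.
The additional-duty order on 63.13 targets Soleth, not Soloria; it does not apply.
Duty = $115,184.96 × 0% = $0.00.
Total = $134,939.14 + $0.00 = $134,939.14.

$134,939.14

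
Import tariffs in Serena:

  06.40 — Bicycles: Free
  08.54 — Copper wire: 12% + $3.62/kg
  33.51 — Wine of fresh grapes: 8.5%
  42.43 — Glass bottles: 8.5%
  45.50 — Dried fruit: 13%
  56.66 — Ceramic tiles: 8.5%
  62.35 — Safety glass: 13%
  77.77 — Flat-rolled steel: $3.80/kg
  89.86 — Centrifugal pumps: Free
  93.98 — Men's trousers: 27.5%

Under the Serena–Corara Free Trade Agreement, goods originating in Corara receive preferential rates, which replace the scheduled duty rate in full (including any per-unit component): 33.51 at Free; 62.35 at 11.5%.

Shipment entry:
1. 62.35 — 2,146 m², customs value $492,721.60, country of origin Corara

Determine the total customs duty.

Line 1 (62.35, Corara, 2,146 m², $492,721.60):
Base rate for 62.35 is 13%.
Origin Corara qualifies under the Serena–Corara agreement and 62.35 is covered: preferential rate 11.5% applies instead.
Duty = $492,721.60 × 11.5% = $56,662.98.

$56,662.98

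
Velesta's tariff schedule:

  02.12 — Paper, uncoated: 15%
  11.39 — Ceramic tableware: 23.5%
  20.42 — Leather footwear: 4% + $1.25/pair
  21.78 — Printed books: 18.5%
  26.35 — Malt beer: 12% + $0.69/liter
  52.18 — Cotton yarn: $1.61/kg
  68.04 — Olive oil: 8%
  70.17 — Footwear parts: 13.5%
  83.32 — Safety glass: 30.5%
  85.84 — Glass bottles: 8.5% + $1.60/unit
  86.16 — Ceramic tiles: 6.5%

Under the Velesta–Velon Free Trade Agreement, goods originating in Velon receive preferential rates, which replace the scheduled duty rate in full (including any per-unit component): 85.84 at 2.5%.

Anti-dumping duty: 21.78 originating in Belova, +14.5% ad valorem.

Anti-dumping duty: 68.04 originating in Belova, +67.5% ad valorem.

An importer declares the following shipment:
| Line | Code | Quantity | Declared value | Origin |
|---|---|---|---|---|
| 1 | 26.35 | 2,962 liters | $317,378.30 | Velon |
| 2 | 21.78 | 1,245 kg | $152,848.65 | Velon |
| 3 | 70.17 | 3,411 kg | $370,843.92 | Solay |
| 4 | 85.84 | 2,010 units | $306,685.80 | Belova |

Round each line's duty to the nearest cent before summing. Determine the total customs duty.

$147,754.40

Line 1 (26.35, Velon, 2,962 liters, $317,378.30):
Base rate for 26.35 is 12% + $0.69/liter.
Origin Velon is the FTA partner but 26.35 is not on the preference list; base rate stands.
Duty = $317,378.30 × 12% + 2,962 × $0.69 = $40,129.18.
Line 2 (21.78, Velon, 1,245 kg, $152,848.65):
Base rate for 21.78 is 18.5%.
Origin Velon is the FTA partner but 21.78 is not on the preference list; base rate stands.
The additional-duty order on 21.78 targets Belova, not Velon; it does not apply.
Duty = $152,848.65 × 18.5% = $28,277.00.
Line 3 (70.17, Solay, 3,411 kg, $370,843.92):
Base rate for 70.17 is 13.5%.
Duty = $370,843.92 × 13.5% = $50,063.93.
Line 4 (85.84, Belova, 2,010 units, $306,685.80):
Base rate for 85.84 is 8.5% + $1.60/unit.
85.84 has an FTA preferential rate, but origin Belova is not Velon; base rate stands.
Duty = $306,685.80 × 8.5% + 2,010 × $1.60 = $29,284.29.
Total = $40,129.18 + $28,277.00 + $50,063.93 + $29,284.29 = $147,754.40.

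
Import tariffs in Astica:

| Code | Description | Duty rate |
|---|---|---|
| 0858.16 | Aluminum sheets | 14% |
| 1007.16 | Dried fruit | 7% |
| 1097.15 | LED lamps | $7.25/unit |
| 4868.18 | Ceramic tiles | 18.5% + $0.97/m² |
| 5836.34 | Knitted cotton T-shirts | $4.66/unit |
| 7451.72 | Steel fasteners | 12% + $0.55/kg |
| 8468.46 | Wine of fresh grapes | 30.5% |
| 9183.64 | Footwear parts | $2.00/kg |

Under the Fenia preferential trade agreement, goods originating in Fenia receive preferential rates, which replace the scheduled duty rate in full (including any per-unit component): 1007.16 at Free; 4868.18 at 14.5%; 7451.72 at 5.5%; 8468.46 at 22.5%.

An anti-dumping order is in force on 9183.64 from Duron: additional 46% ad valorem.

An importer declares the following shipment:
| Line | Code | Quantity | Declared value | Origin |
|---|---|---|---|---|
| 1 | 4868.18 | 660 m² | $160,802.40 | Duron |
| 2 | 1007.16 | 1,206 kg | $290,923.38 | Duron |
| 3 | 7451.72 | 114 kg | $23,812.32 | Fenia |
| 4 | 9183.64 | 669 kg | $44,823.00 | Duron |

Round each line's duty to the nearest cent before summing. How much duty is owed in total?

$74,019.54

Line 1 (4868.18, Duron, 660 m², $160,802.40):
Base rate for 4868.18 is 18.5% + $0.97/m².
4868.18 has an FTA preferential rate, but origin Duron is not Fenia; base rate stands.
Duty = $160,802.40 × 18.5% + 660 × $0.97 = $30,388.64.
Line 2 (1007.16, Duron, 1,206 kg, $290,923.38):
Base rate for 1007.16 is 7%.
1007.16 has an FTA preferential rate, but origin Duron is not Fenia; base rate stands.
Duty = $290,923.38 × 7% = $20,364.64.
Line 3 (7451.72, Fenia, 114 kg, $23,812.32):
Base rate for 7451.72 is 12% + $0.55/kg.
Origin Fenia qualifies under the Astica–Fenia agreement and 7451.72 is covered: preferential rate 5.5% applies instead.
Duty = $23,812.32 × 5.5% = $1,309.68.
Line 4 (9183.64, Duron, 669 kg, $44,823.00):
Base rate for 9183.64 is $2.00/kg.
Additional duty on 9183.64 from Duron: +46% ad valorem. Applied ad valorem rate = 46%.
Duty = $44,823.00 × 46% + 669 × $2.00 = $21,956.58.
Total = $30,388.64 + $20,364.64 + $1,309.68 + $21,956.58 = $74,019.54.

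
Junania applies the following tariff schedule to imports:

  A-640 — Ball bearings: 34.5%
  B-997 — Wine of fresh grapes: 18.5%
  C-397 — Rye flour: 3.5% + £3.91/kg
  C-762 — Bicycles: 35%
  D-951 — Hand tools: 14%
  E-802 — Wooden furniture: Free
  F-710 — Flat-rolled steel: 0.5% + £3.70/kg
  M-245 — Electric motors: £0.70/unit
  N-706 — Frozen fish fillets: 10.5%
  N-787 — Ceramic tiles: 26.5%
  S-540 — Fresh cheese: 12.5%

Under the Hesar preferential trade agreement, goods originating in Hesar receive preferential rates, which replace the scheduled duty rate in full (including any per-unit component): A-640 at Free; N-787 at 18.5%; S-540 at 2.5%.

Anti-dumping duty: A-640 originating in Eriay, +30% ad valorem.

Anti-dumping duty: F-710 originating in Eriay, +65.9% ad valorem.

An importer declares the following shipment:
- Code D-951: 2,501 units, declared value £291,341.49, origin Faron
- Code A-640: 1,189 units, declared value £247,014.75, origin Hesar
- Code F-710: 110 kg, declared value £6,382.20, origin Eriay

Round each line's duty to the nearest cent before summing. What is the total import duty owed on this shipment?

£45,432.59

Line 1 (D-951, Faron, 2,501 units, £291,341.49):
Base rate for D-951 is 14%.
Duty = £291,341.49 × 14% = £40,787.81.
Line 2 (A-640, Hesar, 1,189 units, £247,014.75):
Base rate for A-640 is 34.5%.
Origin Hesar qualifies under the Junania–Hesar agreement and A-640 is covered: preferential rate Free applies instead.
The additional-duty order on A-640 targets Eriay, not Hesar; it does not apply.
Duty = £247,014.75 × 0% = £0.00.
Line 3 (F-710, Eriay, 110 kg, £6,382.20):
Base rate for F-710 is 0.5% + £3.70/kg.
Additional duty on F-710 from Eriay: +65.9%. Applied ad valorem rate: 0.5% + 65.9% = 66.4%.
Duty = £6,382.20 × 66.4% + 110 × £3.70 = £4,644.78.
Total = £40,787.81 + £0.00 + £4,644.78 = £45,432.59.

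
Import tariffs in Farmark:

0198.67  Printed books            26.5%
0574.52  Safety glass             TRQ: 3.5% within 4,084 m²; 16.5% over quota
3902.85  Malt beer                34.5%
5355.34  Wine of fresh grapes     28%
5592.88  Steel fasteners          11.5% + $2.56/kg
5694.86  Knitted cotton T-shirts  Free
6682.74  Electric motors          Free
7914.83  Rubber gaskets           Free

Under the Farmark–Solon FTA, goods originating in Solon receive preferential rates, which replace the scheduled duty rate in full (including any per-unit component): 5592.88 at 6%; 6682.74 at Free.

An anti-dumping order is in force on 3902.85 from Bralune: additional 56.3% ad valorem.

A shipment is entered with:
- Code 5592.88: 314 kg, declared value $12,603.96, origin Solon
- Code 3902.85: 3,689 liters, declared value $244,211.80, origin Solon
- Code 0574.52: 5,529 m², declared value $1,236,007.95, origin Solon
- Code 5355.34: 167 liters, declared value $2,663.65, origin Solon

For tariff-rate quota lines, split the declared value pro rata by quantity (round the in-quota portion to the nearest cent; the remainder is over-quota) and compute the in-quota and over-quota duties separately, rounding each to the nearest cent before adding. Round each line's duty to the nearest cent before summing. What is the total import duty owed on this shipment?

Line 1 (5592.88, Solon, 314 kg, $12,603.96):
Base rate for 5592.88 is 11.5% + $2.56/kg.
Origin Solon qualifies under the Farmark–Solon agreement and 5592.88 is covered: preferential rate 6% applies instead.
Duty = $12,603.96 × 6% = $756.24.
Line 2 (3902.85, Solon, 3,689 liters, $244,211.80):
Base rate for 3902.85 is 34.5%.
Origin Solon is the FTA partner but 3902.85 is not on the preference list; base rate stands.
The additional-duty order on 3902.85 targets Bralune, not Solon; it does not apply.
Duty = $244,211.80 × 34.5% = $84,253.07.
Line 3 (0574.52, Solon, 5,529 m², $1,236,007.95):
Code 0574.52 is under a tariff-rate quota (threshold 4,084 m²). In-quota: 4,084 m² at 3.5%; over-quota: 1,445 m² at 16.5%.
Pro-rata value split: in-quota = $1,236,007.95 × 4,084/5,529 = $912,978.20; over-quota = $1,236,007.95 − $912,978.20 = $323,029.75.
In-quota duty = $912,978.20 × 3.5% = $31,954.24. Over-quota duty = $323,029.75 × 16.5% = $53,299.91.
Line duty = $31,954.24 + $53,299.91 = $85,254.15.
Line 4 (5355.34, Solon, 167 liters, $2,663.65):
Base rate for 5355.34 is 28%.
Origin Solon is the FTA partner but 5355.34 is not on the preference list; base rate stands.
Duty = $2,663.65 × 28% = $745.82.
Total = $756.24 + $84,253.07 + $85,254.15 + $745.82 = $171,009.28.

$171,009.28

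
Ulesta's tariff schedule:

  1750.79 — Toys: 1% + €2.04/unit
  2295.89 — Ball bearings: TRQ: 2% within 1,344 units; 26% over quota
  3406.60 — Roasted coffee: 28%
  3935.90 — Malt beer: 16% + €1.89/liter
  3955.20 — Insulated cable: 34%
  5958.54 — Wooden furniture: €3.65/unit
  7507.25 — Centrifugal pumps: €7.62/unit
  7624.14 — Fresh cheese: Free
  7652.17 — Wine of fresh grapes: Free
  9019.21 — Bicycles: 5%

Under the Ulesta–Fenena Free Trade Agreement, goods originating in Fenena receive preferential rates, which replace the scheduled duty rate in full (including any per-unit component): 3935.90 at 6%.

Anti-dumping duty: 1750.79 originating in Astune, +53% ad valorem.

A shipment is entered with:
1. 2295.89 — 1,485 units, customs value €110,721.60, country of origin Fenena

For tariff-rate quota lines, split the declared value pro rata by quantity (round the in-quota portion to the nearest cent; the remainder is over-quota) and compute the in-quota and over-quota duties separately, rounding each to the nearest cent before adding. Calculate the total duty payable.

€4,737.54

Line 1 (2295.89, Fenena, 1,485 units, €110,721.60):
Code 2295.89 is under a tariff-rate quota (threshold 1,344 units). In-quota: 1,344 units at 2%; over-quota: 141 units at 26%.
Pro-rata value split: in-quota = €110,721.60 × 1,344/1,485 = €100,208.64; over-quota = €110,721.60 − €100,208.64 = €10,512.96.
In-quota duty = €100,208.64 × 2% = €2,004.17. Over-quota duty = €10,512.96 × 26% = €2,733.37.
Line duty = €2,004.17 + €2,733.37 = €4,737.54.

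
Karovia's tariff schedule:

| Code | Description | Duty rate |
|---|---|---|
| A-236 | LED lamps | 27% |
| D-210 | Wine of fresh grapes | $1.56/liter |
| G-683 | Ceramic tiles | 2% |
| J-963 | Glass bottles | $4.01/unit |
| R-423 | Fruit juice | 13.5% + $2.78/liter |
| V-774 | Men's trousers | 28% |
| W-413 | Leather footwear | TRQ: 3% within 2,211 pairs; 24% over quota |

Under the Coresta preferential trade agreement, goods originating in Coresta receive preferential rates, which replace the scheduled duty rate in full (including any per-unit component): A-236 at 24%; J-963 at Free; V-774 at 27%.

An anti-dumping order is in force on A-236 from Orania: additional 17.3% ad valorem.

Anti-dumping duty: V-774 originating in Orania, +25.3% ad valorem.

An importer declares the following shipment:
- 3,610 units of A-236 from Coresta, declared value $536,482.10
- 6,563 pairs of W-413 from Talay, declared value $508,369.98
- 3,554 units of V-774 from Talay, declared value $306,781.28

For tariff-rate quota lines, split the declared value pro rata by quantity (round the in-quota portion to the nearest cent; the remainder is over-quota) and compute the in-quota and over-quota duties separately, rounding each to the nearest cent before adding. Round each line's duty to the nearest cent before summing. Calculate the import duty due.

$300,697.80

Line 1 (A-236, Coresta, 3,610 units, $536,482.10):
Base rate for A-236 is 27%.
Origin Coresta qualifies under the Karovia–Coresta agreement and A-236 is covered: preferential rate 24% applies instead.
The additional-duty order on A-236 targets Orania, not Coresta; it does not apply.
Duty = $536,482.10 × 24% = $128,755.70.
Line 2 (W-413, Talay, 6,563 pairs, $508,369.98):
Code W-413 is under a tariff-rate quota (threshold 2,211 pairs). In-quota: 2,211 pairs at 3%; over-quota: 4,352 pairs at 24%.
Pro-rata value split: in-quota = $508,369.98 × 2,211/6,563 = $171,264.06; over-quota = $508,369.98 − $171,264.06 = $337,105.92.
In-quota duty = $171,264.06 × 3% = $5,137.92. Over-quota duty = $337,105.92 × 24% = $80,905.42.
Line duty = $5,137.92 + $80,905.42 = $86,043.34.
Line 3 (V-774, Talay, 3,554 units, $306,781.28):
Base rate for V-774 is 28%.
V-774 has an FTA preferential rate, but origin Talay is not Coresta; base rate stands.
The additional-duty order on V-774 targets Orania, not Talay; it does not apply.
Duty = $306,781.28 × 28% = $85,898.76.
Total = $128,755.70 + $86,043.34 + $85,898.76 = $300,697.80.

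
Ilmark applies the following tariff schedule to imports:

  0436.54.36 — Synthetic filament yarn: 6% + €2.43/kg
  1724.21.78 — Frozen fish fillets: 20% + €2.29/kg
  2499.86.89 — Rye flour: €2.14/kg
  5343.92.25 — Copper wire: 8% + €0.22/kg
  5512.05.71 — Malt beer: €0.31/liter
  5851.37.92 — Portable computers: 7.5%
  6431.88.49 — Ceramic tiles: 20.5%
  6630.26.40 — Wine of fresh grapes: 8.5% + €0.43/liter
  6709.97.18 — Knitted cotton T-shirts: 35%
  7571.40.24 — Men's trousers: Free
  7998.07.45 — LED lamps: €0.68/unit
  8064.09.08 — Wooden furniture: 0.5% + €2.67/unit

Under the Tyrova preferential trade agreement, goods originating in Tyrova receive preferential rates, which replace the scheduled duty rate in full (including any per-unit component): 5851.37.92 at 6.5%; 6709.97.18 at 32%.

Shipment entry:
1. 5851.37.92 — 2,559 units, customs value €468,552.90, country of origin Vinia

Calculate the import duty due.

Line 1 (5851.37.92, Vinia, 2,559 units, €468,552.90):
Base rate for 5851.37.92 is 7.5%.
5851.37.92 has an FTA preferential rate, but origin Vinia is not Tyrova; base rate stands.
Duty = €468,552.90 × 7.5% = €35,141.47.

€35,141.47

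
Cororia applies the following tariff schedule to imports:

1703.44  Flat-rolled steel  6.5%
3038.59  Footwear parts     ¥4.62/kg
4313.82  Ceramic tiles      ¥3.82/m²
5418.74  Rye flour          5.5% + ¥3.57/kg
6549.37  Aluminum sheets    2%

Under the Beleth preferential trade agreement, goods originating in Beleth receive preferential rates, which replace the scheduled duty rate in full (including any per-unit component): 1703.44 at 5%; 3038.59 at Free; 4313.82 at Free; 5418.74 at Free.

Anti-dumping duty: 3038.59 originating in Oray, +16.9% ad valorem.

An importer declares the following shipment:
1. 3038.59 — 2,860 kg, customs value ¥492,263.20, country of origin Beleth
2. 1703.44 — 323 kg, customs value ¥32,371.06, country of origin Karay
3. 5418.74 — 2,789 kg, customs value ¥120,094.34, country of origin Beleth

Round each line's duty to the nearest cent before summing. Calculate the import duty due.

¥2,104.12

Line 1 (3038.59, Beleth, 2,860 kg, ¥492,263.20):
Base rate for 3038.59 is ¥4.62/kg.
Origin Beleth qualifies under the Cororia–Beleth agreement and 3038.59 is covered: preferential rate Free applies instead.
The additional-duty order on 3038.59 targets Oray, not Beleth; it does not apply.
Duty = ¥492,263.20 × 0% = ¥0.00.
Line 2 (1703.44, Karay, 323 kg, ¥32,371.06):
Base rate for 1703.44 is 6.5%.
1703.44 has an FTA preferential rate, but origin Karay is not Beleth; base rate stands.
Duty = ¥32,371.06 × 6.5% = ¥2,104.12.
Line 3 (5418.74, Beleth, 2,789 kg, ¥120,094.34):
Base rate for 5418.74 is 5.5% + ¥3.57/kg.
Origin Beleth qualifies under the Cororia–Beleth agreement and 5418.74 is covered: preferential rate Free applies instead.
Duty = ¥120,094.34 × 0% = ¥0.00.
Total = ¥0.00 + ¥2,104.12 + ¥0.00 = ¥2,104.12.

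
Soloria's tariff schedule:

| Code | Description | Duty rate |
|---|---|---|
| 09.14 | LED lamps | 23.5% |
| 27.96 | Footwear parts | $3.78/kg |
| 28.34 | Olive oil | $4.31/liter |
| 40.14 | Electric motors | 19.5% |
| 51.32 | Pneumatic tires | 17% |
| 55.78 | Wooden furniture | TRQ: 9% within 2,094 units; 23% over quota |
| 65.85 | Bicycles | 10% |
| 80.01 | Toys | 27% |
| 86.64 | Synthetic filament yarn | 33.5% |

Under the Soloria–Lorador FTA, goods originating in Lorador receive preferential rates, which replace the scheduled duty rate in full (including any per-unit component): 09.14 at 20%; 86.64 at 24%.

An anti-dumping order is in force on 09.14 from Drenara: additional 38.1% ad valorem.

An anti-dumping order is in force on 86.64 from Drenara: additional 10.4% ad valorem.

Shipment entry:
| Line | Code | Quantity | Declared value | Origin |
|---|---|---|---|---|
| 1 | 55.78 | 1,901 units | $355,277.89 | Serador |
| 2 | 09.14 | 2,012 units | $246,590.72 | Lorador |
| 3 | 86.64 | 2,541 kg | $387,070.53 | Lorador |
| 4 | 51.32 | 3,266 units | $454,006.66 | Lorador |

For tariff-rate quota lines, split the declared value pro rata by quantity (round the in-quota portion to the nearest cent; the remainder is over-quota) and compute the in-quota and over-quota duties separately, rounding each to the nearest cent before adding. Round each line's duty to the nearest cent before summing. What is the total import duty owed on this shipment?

Line 1 (55.78, Serador, 1,901 units, $355,277.89):
Code 55.78 is under a tariff-rate quota (threshold 2,094 units). Quantity 1,901 units is within the quota, so the in-quota rate 9% applies to the full value.
Duty = $355,277.89 × 9% = $31,975.01.
Line 2 (09.14, Lorador, 2,012 units, $246,590.72):
Base rate for 09.14 is 23.5%.
Origin Lorador qualifies under the Soloria–Lorador agreement and 09.14 is covered: preferential rate 20% applies instead.
The additional-duty order on 09.14 targets Drenara, not Lorador; it does not apply.
Duty = $246,590.72 × 20% = $49,318.14.
Line 3 (86.64, Lorador, 2,541 kg, $387,070.53):
Base rate for 86.64 is 33.5%.
Origin Lorador qualifies under the Soloria–Lorador agreement and 86.64 is covered: preferential rate 24% applies instead.
The additional-duty order on 86.64 targets Drenara, not Lorador; it does not apply.
Duty = $387,070.53 × 24% = $92,896.93.
Line 4 (51.32, Lorador, 3,266 units, $454,006.66):
Base rate for 51.32 is 17%.
Origin Lorador is the FTA partner but 51.32 is not on the preference list; base rate stands.
Duty = $454,006.66 × 17% = $77,181.13.
Total = $31,975.01 + $49,318.14 + $92,896.93 + $77,181.13 = $251,371.21.

$251,371.21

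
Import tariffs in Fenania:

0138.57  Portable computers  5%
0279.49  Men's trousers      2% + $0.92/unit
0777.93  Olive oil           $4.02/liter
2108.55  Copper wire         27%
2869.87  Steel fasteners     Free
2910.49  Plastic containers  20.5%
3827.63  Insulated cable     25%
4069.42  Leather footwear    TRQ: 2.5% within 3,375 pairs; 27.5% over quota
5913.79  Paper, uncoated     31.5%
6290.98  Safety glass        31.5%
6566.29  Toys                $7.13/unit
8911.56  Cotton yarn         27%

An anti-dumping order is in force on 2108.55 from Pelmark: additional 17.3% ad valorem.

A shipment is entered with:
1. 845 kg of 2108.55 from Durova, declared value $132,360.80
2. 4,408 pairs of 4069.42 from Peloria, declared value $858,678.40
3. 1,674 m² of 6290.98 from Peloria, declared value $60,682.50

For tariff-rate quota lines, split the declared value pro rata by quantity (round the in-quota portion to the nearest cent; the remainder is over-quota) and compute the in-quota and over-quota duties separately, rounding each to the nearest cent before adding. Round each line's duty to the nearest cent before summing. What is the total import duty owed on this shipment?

Line 1 (2108.55, Durova, 845 kg, $132,360.80):
Base rate for 2108.55 is 27%.
The additional-duty order on 2108.55 targets Pelmark, not Durova; it does not apply.
Duty = $132,360.80 × 27% = $35,737.42.
Line 2 (4069.42, Peloria, 4,408 pairs, $858,678.40):
Code 4069.42 is under a tariff-rate quota (threshold 3,375 pairs). In-quota: 3,375 pairs at 2.5%; over-quota: 1,033 pairs at 27.5%.
Pro-rata value split: in-quota = $858,678.40 × 3,375/4,408 = $657,450.00; over-quota = $858,678.40 − $657,450.00 = $201,228.40.
In-quota duty = $657,450.00 × 2.5% = $16,436.25. Over-quota duty = $201,228.40 × 27.5% = $55,337.81.
Line duty = $16,436.25 + $55,337.81 = $71,774.06.
Line 3 (6290.98, Peloria, 1,674 m², $60,682.50):
Base rate for 6290.98 is 31.5%.
Duty = $60,682.50 × 31.5% = $19,114.99.
Total = $35,737.42 + $71,774.06 + $19,114.99 = $126,626.47.

$126,626.47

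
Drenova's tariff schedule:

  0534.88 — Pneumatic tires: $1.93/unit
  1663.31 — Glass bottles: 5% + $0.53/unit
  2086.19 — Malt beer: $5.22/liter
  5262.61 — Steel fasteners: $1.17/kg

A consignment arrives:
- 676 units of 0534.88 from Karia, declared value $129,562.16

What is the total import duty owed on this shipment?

$1,304.68

Line 1 (0534.88, Karia, 676 units, $129,562.16):
Base rate for 0534.88 is $1.93/unit.
Duty = 676 × $1.93 = $1,304.68.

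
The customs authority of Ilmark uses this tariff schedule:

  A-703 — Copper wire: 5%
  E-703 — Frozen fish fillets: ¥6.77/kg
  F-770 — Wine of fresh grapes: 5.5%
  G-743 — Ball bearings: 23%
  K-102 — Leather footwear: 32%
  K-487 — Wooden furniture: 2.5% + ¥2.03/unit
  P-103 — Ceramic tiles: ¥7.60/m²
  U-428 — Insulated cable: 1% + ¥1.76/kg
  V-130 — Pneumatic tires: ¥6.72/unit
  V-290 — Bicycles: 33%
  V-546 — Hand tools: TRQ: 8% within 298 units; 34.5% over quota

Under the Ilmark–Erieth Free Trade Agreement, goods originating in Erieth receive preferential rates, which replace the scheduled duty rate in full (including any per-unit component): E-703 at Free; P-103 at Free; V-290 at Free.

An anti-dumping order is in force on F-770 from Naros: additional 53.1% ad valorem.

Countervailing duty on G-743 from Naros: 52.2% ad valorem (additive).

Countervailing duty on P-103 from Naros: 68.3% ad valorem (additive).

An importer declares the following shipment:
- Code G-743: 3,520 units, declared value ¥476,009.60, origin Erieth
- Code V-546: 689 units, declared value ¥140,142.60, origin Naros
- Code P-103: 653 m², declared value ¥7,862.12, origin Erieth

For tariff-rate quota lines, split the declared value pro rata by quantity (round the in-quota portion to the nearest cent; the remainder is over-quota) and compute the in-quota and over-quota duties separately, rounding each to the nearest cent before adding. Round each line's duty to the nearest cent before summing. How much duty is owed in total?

¥141,768.91

Line 1 (G-743, Erieth, 3,520 units, ¥476,009.60):
Base rate for G-743 is 23%.
Origin Erieth is the FTA partner but G-743 is not on the preference list; base rate stands.
The additional-duty order on G-743 targets Naros, not Erieth; it does not apply.
Duty = ¥476,009.60 × 23% = ¥109,482.21.
Line 2 (V-546, Naros, 689 units, ¥140,142.60):
Code V-546 is under a tariff-rate quota (threshold 298 units). In-quota: 298 units at 8%; over-quota: 391 units at 34.5%.
Pro-rata value split: in-quota = ¥140,142.60 × 298/689 = ¥60,613.20; over-quota = ¥140,142.60 − ¥60,613.20 = ¥79,529.40.
In-quota duty = ¥60,613.20 × 8% = ¥4,849.06. Over-quota duty = ¥79,529.40 × 34.5% = ¥27,437.64.
Line duty = ¥4,849.06 + ¥27,437.64 = ¥32,286.70.
Line 3 (P-103, Erieth, 653 m², ¥7,862.12):
Base rate for P-103 is ¥7.60/m².
Origin Erieth qualifies under the Ilmark–Erieth agreement and P-103 is covered: preferential rate Free applies instead.
The additional-duty order on P-103 targets Naros, not Erieth; it does not apply.
Duty = ¥7,862.12 × 0% = ¥0.00.
Total = ¥109,482.21 + ¥32,286.70 + ¥0.00 = ¥141,768.91.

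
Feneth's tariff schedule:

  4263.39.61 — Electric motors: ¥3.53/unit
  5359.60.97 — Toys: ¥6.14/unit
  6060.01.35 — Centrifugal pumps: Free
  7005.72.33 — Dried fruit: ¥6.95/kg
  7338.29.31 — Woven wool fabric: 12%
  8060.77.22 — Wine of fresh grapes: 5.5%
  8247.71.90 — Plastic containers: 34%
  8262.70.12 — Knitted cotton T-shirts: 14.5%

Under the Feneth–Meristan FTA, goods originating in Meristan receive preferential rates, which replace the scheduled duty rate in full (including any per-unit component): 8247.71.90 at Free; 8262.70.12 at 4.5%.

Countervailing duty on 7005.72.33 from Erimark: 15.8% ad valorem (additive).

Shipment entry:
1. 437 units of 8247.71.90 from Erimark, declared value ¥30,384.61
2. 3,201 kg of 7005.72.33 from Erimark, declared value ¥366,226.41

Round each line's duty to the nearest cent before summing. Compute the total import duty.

¥90,441.49

Line 1 (8247.71.90, Erimark, 437 units, ¥30,384.61):
Base rate for 8247.71.90 is 34%.
8247.71.90 has an FTA preferential rate, but origin Erimark is not Meristan; base rate stands.
Duty = ¥30,384.61 × 34% = ¥10,330.77.
Line 2 (7005.72.33, Erimark, 3,201 kg, ¥366,226.41):
Base rate for 7005.72.33 is ¥6.95/kg.
Additional duty on 7005.72.33 from Erimark: +15.8% ad valorem. Applied ad valorem rate = 15.8%.
Duty = ¥366,226.41 × 15.8% + 3,201 × ¥6.95 = ¥80,110.72.
Total = ¥10,330.77 + ¥80,110.72 = ¥90,441.49.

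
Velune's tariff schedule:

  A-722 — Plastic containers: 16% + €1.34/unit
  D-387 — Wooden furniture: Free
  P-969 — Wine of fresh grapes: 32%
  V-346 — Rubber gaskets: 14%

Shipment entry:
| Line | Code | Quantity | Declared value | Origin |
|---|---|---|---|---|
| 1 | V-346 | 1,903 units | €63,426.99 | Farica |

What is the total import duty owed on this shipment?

€8,879.78

Line 1 (V-346, Farica, 1,903 units, €63,426.99):
Base rate for V-346 is 14%.
Duty = €63,426.99 × 14% = €8,879.78.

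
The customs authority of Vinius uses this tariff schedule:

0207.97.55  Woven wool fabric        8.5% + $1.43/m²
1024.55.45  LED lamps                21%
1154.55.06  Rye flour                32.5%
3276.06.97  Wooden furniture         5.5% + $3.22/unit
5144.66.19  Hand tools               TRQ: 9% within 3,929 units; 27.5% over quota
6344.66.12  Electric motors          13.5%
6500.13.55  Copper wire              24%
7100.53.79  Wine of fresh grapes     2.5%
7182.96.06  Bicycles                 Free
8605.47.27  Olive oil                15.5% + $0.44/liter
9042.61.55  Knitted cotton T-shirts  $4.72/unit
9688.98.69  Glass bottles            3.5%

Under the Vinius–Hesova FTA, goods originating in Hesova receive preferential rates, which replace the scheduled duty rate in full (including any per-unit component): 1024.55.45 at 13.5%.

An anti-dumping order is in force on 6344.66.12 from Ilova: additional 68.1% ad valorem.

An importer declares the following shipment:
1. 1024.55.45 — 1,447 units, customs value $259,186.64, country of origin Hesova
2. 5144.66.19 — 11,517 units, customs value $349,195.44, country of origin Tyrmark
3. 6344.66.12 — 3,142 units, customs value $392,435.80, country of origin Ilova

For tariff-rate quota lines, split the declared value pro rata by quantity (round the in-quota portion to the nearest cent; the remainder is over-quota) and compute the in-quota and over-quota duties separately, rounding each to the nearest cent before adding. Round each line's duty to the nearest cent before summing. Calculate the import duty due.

$429,208.01

Line 1 (1024.55.45, Hesova, 1,447 units, $259,186.64):
Base rate for 1024.55.45 is 21%.
Origin Hesova qualifies under the Vinius–Hesova agreement and 1024.55.45 is covered: preferential rate 13.5% applies instead.
Duty = $259,186.64 × 13.5% = $34,990.20.
Line 2 (5144.66.19, Tyrmark, 11,517 units, $349,195.44):
Code 5144.66.19 is under a tariff-rate quota (threshold 3,929 units). In-quota: 3,929 units at 9%; over-quota: 7,588 units at 27.5%.
Pro-rata value split: in-quota = $349,195.44 × 3,929/11,517 = $119,127.28; over-quota = $349,195.44 − $119,127.28 = $230,068.16.
In-quota duty = $119,127.28 × 9% = $10,721.46. Over-quota duty = $230,068.16 × 27.5% = $63,268.74.
Line duty = $10,721.46 + $63,268.74 = $73,990.20.
Line 3 (6344.66.12, Ilova, 3,142 units, $392,435.80):
Base rate for 6344.66.12 is 13.5%.
Additional duty on 6344.66.12 from Ilova: +68.1%. Applied ad valorem rate: 13.5% + 68.1% = 81.6%.
Duty = $392,435.80 × 81.6% = $320,227.61.
Total = $34,990.20 + $73,990.20 + $320,227.61 = $429,208.01.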